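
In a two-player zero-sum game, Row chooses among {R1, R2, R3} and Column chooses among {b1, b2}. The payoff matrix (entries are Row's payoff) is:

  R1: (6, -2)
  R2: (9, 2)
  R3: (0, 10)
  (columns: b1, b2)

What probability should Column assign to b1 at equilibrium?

8/17

Row minima: R1 → -2, R2 → 2, R3 → 0; maximin = 2.
Column maxima: b1 → 9, b2 → 10; minimax = 9.
2 ≠ 9, so there is no saddle point; optimal play is mixed.
R1 is strictly dominated by R2, so Row never plays it.
On the remaining 2×2 (R2, R3 vs b1, b2):
Let Row play R2 with probability p. Expected payoff against b1: 9p + 0(1−p) = 9p; against b2: 2p + 10(1−p) = −8p + 10.
Setting these equal: 9p = −8p + 10 ⇒ 17p = 10 ⇒ p = 10/17, and the value is (9)·(10/17) = 90/17.
For Column: with q = P(b1), equating R2's and R3's payoffs gives 7q + 2 = −10q + 10 ⇒ q = 8/17.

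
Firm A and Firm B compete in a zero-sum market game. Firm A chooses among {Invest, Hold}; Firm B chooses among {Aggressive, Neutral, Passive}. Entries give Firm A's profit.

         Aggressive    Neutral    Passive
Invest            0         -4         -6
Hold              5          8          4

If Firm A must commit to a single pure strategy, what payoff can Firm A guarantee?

4

Row minima: Invest → -6, Hold → 4.
The best of these is 4.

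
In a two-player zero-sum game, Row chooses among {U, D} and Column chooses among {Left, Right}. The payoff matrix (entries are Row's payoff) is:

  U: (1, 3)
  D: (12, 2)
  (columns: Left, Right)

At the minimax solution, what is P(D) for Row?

Row minima: U → 1, D → 2; maximin = 2.
Column maxima: Left → 12, Right → 3; minimax = 3.
2 ≠ 3, so there is no saddle point; optimal play is mixed.
Let Row play U with probability p. Expected payoff against Left: 1p + 12(1−p) = −11p + 12; against Right: 3p + 2(1−p) = p + 2.
Setting these equal: −11p + 12 = p + 2 ⇒ −12p = -10 ⇒ p = 5/6, and the value is (-11)·(5/6) + 12 = 17/6.
For Column: with q = P(Left), equating U's and D's payoffs gives −2q + 3 = 10q + 2 ⇒ q = 1/12.

1/6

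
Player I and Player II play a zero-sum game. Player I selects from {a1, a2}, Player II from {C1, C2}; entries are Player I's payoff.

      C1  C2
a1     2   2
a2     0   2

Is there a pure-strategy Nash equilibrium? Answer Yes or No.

Row minima: a1 → 2, a2 → 0; maximin = 2.
Column maxima: C1 → 2, C2 → 2; minimax = 2.
maximin = minimax = 2, so a saddle point exists.

Yes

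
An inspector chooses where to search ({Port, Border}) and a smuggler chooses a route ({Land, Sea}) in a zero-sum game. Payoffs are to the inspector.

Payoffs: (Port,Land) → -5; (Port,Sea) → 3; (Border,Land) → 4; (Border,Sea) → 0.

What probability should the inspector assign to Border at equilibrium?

Row minima: Port → -5, Border → 0; maximin = 0.
Column maxima: Land → 4, Sea → 3; minimax = 3.
0 ≠ 3, so there is no saddle point; optimal play is mixed.
Let the inspector play Port with probability p. Expected payoff against Land: (-5)p + 4(1−p) = −9p + 4; against Sea: 3p + 0(1−p) = 3p.
Setting these equal: −9p + 4 = 3p ⇒ −12p = -4 ⇒ p = 1/3, and the value is (-9)·(1/3) + 4 = 1.
For the smuggler: with q = P(Land), equating Port's and Border's payoffs gives −8q + 3 = 4q ⇒ q = 1/4.

2/3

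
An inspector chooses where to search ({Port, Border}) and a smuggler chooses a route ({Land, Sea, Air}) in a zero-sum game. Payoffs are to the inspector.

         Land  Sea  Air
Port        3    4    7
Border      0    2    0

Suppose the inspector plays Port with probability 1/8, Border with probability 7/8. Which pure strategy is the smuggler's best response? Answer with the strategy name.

If the smuggler plays Land, the inspector's expected payoff is (1/8)·3 + (7/8)·0 = 3/8.
If the smuggler plays Sea, the inspector's expected payoff is (1/8)·4 + (7/8)·2 = 9/4.
If the smuggler plays Air, the inspector's expected payoff is (1/8)·7 + (7/8)·0 = 7/8.
The smuggler minimizes the inspector's payoff; the smallest is 3/8, so the best response is Land.

Land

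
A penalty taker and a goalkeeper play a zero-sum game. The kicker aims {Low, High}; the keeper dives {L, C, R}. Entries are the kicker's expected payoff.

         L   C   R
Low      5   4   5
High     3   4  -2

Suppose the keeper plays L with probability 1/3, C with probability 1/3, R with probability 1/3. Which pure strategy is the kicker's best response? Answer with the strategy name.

Expected payoff of Low: (1/3)·5 + (1/3)·4 + (1/3)·5 = 14/3.
Expected payoff of High: (1/3)·3 + (1/3)·4 + (1/3)·(-2) = 5/3.
The largest is 14/3, so the kicker's best response is Low.

Low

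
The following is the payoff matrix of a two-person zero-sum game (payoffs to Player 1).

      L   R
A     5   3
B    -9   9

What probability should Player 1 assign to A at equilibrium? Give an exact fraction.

9/10

Row minima: A → 3, B → -9; maximin = 3.
Column maxima: L → 5, R → 9; minimax = 5.
3 ≠ 5, so there is no saddle point; optimal play is mixed.
Let Player 1 play A with probability p. Expected payoff against L: 5p + (-9)(1−p) = 14p − 9; against R: 3p + 9(1−p) = −6p + 9.
Setting these equal: 14p − 9 = −6p + 9 ⇒ 20p = 18 ⇒ p = 9/10, and the value is (14)·(9/10) − 9 = 18/5.
For Player 2: with q = P(L), equating A's and B's payoffs gives 2q + 3 = −18q + 9 ⇒ q = 3/10.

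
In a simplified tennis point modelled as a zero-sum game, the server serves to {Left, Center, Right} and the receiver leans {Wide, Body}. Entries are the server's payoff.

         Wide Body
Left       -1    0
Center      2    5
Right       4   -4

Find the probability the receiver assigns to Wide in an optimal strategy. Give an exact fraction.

9/11

Row minima: Left → -1, Center → 2, Right → -4; maximin = 2.
Column maxima: Wide → 4, Body → 5; minimax = 4.
2 ≠ 4, so there is no saddle point; optimal play is mixed.
Left is strictly dominated by Center, so the server never plays it.
On the remaining 2×2 (Center, Right vs Wide, Body):
Let the server play Center with probability p. Expected payoff against Wide: 2p + 4(1−p) = −2p + 4; against Body: 5p + (-4)(1−p) = 9p − 4.
Setting these equal: −2p + 4 = 9p − 4 ⇒ −11p = -8 ⇒ p = 8/11, and the value is (-2)·(8/11) + 4 = 28/11.
For the receiver: with q = P(Wide), equating Center's and Right's payoffs gives −3q + 5 = 8q − 4 ⇒ q = 9/11.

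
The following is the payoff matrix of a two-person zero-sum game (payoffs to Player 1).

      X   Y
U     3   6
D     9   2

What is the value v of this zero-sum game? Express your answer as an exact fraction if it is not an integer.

Row minima: U → 3, D → 2; maximin = 3.
Column maxima: X → 9, Y → 6; minimax = 6.
3 ≠ 6, so there is no saddle point; optimal play is mixed.
Let Player 1 play U with probability p. Expected payoff against X: 3p + 9(1−p) = −6p + 9; against Y: 6p + 2(1−p) = 4p + 2.
Setting these equal: −6p + 9 = 4p + 2 ⇒ −10p = -7 ⇒ p = 7/10, and the value is (-6)·(7/10) + 9 = 24/5.
For Player 2: with q = P(X), equating U's and D's payoffs gives −3q + 6 = 7q + 2 ⇒ q = 2/5.

24/5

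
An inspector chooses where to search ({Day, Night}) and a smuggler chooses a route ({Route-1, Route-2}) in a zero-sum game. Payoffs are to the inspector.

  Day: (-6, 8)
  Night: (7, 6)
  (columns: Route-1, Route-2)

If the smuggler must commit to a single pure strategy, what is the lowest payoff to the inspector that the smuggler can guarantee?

7

Column maxima: Route-1 → 7, Route-2 → 8.
The smallest of these is 7.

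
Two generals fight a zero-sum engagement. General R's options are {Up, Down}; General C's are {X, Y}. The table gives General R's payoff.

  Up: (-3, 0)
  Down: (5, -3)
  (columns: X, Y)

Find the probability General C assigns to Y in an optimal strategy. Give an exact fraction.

Row minima: Up → -3, Down → -3; maximin = -3.
Column maxima: X → 5, Y → 0; minimax = 0.
-3 ≠ 0, so there is no saddle point; optimal play is mixed.
Let General R play Up with probability p. Expected payoff against X: (-3)p + 5(1−p) = −8p + 5; against Y: 0p + (-3)(1−p) = 3p − 3.
Setting these equal: −8p + 5 = 3p − 3 ⇒ −11p = -8 ⇒ p = 8/11, and the value is (-8)·(8/11) + 5 = -9/11.
For General C: with q = P(X), equating Up's and Down's payoffs gives −3q = 8q − 3 ⇒ q = 3/11.

8/11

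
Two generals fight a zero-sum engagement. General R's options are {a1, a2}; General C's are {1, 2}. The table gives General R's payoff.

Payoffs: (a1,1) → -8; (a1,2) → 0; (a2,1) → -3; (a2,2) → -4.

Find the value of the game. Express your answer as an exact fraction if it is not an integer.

Row minima: a1 → -8, a2 → -4; maximin = -4.
Column maxima: 1 → -3, 2 → 0; minimax = -3.
-4 ≠ -3, so there is no saddle point; optimal play is mixed.
Let General R play a1 with probability p. Expected payoff against 1: (-8)p + (-3)(1−p) = −5p − 3; against 2: 0p + (-4)(1−p) = 4p − 4.
Setting these equal: −5p − 3 = 4p − 4 ⇒ −9p = -1 ⇒ p = 1/9, and the value is (-5)·(1/9) − 3 = -32/9.
For General C: with q = P(1), equating a1's and a2's payoffs gives −8q = q − 4 ⇒ q = 4/9.

-32/9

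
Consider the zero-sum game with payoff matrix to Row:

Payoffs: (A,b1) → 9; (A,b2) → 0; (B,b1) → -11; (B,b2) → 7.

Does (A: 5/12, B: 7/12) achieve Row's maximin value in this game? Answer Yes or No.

Against b1 this mix gives (5/12)·9 + (7/12)·(-11) = -8/3.
Against b2 this mix gives (5/12)·0 + (7/12)·7 = 49/12.
Column will play b1, holding Row to -8/3. Shifting weight toward the row that does better against b1 would raise this floor (the equalizing mix achieves 7/3 against both b1 and b2), so the proposed strategy is not optimal.

No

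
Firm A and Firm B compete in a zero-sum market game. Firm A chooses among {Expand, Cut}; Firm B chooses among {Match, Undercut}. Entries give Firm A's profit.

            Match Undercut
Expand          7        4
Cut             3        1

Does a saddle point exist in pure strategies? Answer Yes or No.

Yes

Row minima: Expand → 4, Cut → 1; maximin = 4.
Column maxima: Match → 7, Undercut → 4; minimax = 4.
maximin = minimax = 4, so a saddle point exists.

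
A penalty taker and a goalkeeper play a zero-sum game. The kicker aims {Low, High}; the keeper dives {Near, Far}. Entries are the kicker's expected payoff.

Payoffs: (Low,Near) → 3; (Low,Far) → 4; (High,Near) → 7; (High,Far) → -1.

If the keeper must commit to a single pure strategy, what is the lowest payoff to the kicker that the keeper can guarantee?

Column maxima: Near → 7, Far → 4.
The smallest of these is 4.

4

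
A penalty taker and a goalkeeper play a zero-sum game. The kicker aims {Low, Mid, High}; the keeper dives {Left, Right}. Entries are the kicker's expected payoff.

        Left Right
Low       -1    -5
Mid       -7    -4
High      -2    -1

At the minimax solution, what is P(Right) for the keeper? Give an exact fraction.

Row minima: Low → -5, Mid → -7, High → -2; maximin = -2.
Column maxima: Left → -1, Right → -1; minimax = -1.
-2 ≠ -1, so there is no saddle point; optimal play is mixed.
Mid is strictly dominated by High, so the kicker never plays it.
On the remaining 2×2 (Low, High vs Left, Right):
Let the kicker play Low with probability p. Expected payoff against Left: (-1)p + (-2)(1−p) = p − 2; against Right: (-5)p + (-1)(1−p) = −4p − 1.
Setting these equal: p − 2 = −4p − 1 ⇒ 5p = 1 ⇒ p = 1/5, and the value is (1)·(1/5) − 2 = -9/5.
For the keeper: with q = P(Left), equating Low's and High's payoffs gives 4q − 5 = −q − 1 ⇒ q = 4/5.

1/5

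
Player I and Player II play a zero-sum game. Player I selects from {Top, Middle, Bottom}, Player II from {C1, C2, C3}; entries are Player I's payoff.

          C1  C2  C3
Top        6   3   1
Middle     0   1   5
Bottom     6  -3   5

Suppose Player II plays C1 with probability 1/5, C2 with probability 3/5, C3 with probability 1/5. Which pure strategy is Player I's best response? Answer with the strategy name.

Top

Expected payoff of Top: (1/5)·6 + (3/5)·3 + (1/5)·1 = 16/5.
Expected payoff of Middle: (1/5)·0 + (3/5)·1 + (1/5)·5 = 8/5.
Expected payoff of Bottom: (1/5)·6 + (3/5)·(-3) + (1/5)·5 = 2/5.
The largest is 16/5, so Player I's best response is Top.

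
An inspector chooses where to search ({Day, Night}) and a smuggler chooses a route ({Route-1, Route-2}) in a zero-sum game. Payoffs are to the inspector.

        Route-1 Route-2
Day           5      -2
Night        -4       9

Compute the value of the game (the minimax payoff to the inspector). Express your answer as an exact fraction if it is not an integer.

37/20

Row minima: Day → -2, Night → -4; maximin = -2.
Column maxima: Route-1 → 5, Route-2 → 9; minimax = 5.
-2 ≠ 5, so there is no saddle point; optimal play is mixed.
Let the inspector play Day with probability p. Expected payoff against Route-1: 5p + (-4)(1−p) = 9p − 4; against Route-2: (-2)p + 9(1−p) = −11p + 9.
Setting these equal: 9p − 4 = −11p + 9 ⇒ 20p = 13 ⇒ p = 13/20, and the value is (9)·(13/20) − 4 = 37/20.
For the smuggler: with q = P(Route-1), equating Day's and Night's payoffs gives 7q − 2 = −13q + 9 ⇒ q = 11/20.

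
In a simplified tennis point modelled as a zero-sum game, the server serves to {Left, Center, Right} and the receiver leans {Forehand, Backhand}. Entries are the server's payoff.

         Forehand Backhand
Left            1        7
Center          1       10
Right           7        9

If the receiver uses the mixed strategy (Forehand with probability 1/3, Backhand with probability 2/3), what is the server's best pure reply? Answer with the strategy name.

Right

Expected payoff of Left: (1/3)·1 + (2/3)·7 = 5.
Expected payoff of Center: (1/3)·1 + (2/3)·10 = 7.
Expected payoff of Right: (1/3)·7 + (2/3)·9 = 25/3.
The largest is 25/3, so the server's best response is Right.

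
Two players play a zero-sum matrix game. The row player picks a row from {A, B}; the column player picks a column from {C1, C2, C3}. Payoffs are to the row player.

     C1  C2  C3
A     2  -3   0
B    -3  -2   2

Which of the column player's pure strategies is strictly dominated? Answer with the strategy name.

C3

C2 holds the row player's payoff strictly below C3 in every row: -3 < 0, -2 < 2.
So C3 is strictly dominated for the column player.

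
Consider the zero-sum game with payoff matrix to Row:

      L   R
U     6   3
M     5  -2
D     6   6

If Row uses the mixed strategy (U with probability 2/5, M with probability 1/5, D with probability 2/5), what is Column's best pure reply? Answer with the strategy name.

R

If Column plays L, Row's expected payoff is (2/5)·6 + (1/5)·5 + (2/5)·6 = 29/5.
If Column plays R, Row's expected payoff is (2/5)·3 + (1/5)·(-2) + (2/5)·6 = 16/5.
Column minimizes Row's payoff; the smallest is 16/5, so the best response is R.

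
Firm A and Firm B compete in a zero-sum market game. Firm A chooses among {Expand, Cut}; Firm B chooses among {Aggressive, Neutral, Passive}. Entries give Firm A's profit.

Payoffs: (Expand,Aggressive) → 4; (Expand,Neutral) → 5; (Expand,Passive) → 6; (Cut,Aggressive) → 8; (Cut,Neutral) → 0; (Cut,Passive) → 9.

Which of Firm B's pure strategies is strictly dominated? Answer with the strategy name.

Passive

Aggressive holds Firm A's payoff strictly below Passive in every row: 4 < 6, 8 < 9.
So Passive is strictly dominated for Firm B.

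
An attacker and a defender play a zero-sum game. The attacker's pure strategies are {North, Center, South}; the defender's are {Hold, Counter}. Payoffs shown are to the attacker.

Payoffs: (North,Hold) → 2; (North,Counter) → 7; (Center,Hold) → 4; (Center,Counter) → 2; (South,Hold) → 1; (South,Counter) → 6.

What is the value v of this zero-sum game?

Row minima: North → 2, Center → 2, South → 1; maximin = 2.
Column maxima: Hold → 4, Counter → 7; minimax = 4.
2 ≠ 4, so there is no saddle point; optimal play is mixed.
South is strictly dominated by North, so the attacker never plays it.
On the remaining 2×2 (North, Center vs Hold, Counter):
Let the attacker play North with probability p. Expected payoff against Hold: 2p + 4(1−p) = −2p + 4; against Counter: 7p + 2(1−p) = 5p + 2.
Setting these equal: −2p + 4 = 5p + 2 ⇒ −7p = -2 ⇒ p = 2/7, and the value is (-2)·(2/7) + 4 = 24/7.
For the defender: with q = P(Hold), equating North's and Center's payoffs gives −5q + 7 = 2q + 2 ⇒ q = 5/7.

24/7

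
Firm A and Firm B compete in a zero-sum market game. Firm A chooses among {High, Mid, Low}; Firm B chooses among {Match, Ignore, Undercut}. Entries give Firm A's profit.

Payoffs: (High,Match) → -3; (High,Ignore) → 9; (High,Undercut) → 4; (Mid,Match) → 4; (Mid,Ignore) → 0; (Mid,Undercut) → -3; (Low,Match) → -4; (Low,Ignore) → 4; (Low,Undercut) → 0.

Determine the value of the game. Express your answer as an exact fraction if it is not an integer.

Row minima: High → -3, Mid → -3, Low → -4; maximin = -3.
Column maxima: Match → 4, Ignore → 9, Undercut → 4; minimax = 4.
-3 ≠ 4, so there is no saddle point; optimal play is mixed.
Low is strictly dominated by High, so Firm A never plays it.
Ignore is strictly dominated by Undercut (it gives Firm A strictly more in every row), so Firm B never plays it.
On the remaining 2×2 (High, Mid vs Match, Undercut):
Let Firm A play High with probability p. Expected payoff against Match: (-3)p + 4(1−p) = −7p + 4; against Undercut: 4p + (-3)(1−p) = 7p − 3.
Setting these equal: −7p + 4 = 7p − 3 ⇒ −14p = -7 ⇒ p = 1/2, and the value is (-7)·(1/2) + 4 = 1/2.
For Firm B: with q = P(Match), equating High's and Mid's payoffs gives −7q + 4 = 7q − 3 ⇒ q = 1/2.

1/2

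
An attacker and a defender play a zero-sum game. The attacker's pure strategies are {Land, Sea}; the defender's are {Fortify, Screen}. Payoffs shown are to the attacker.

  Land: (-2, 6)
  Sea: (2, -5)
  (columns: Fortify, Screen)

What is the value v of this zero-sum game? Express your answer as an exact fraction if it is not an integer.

2/15

Row minima: Land → -2, Sea → -5; maximin = -2.
Column maxima: Fortify → 2, Screen → 6; minimax = 2.
-2 ≠ 2, so there is no saddle point; optimal play is mixed.
Let the attacker play Land with probability p. Expected payoff against Fortify: (-2)p + 2(1−p) = −4p + 2; against Screen: 6p + (-5)(1−p) = 11p − 5.
Setting these equal: −4p + 2 = 11p − 5 ⇒ −15p = -7 ⇒ p = 7/15, and the value is (-4)·(7/15) + 2 = 2/15.
For the defender: with q = P(Fortify), equating Land's and Sea's payoffs gives −8q + 6 = 7q − 5 ⇒ q = 11/15.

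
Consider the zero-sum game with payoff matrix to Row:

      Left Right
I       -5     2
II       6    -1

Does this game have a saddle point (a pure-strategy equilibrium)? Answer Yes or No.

No

Row minima: I → -5, II → -1; maximin = -1.
Column maxima: Left → 6, Right → 2; minimax = 2.
-1 ≠ 2, so no pure-strategy equilibrium exists.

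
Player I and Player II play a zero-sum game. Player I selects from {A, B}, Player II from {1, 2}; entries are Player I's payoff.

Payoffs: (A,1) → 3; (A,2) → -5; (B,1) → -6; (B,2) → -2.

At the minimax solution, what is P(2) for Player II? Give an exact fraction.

3/4

Row minima: A → -5, B → -6; maximin = -5.
Column maxima: 1 → 3, 2 → -2; minimax = -2.
-5 ≠ -2, so there is no saddle point; optimal play is mixed.
Let Player I play A with probability p. Expected payoff against 1: 3p + (-6)(1−p) = 9p − 6; against 2: (-5)p + (-2)(1−p) = −3p − 2.
Setting these equal: 9p − 6 = −3p − 2 ⇒ 12p = 4 ⇒ p = 1/3, and the value is (9)·(1/3) − 6 = -3.
For Player II: with q = P(1), equating A's and B's payoffs gives 8q − 5 = −4q − 2 ⇒ q = 1/4.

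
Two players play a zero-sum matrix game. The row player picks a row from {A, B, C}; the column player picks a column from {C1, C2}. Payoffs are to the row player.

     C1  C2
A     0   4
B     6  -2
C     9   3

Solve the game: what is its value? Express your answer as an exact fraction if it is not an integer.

18/5

Row minima: A → 0, B → -2, C → 3; maximin = 3.
Column maxima: C1 → 9, C2 → 4; minimax = 4.
3 ≠ 4, so there is no saddle point; optimal play is mixed.
B is strictly dominated by C, so the row player never plays it.
On the remaining 2×2 (A, C vs C1, C2):
Let the row player play A with probability p. Expected payoff against C1: 0p + 9(1−p) = −9p + 9; against C2: 4p + 3(1−p) = p + 3.
Setting these equal: −9p + 9 = p + 3 ⇒ −10p = -6 ⇒ p = 3/5, and the value is (-9)·(3/5) + 9 = 18/5.
For the column player: with q = P(C1), equating A's and C's payoffs gives −4q + 4 = 6q + 3 ⇒ q = 1/10.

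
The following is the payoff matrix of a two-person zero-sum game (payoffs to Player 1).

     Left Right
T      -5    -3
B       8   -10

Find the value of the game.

-37/10

Row minima: T → -5, B → -10; maximin = -5.
Column maxima: Left → 8, Right → -3; minimax = -3.
-5 ≠ -3, so there is no saddle point; optimal play is mixed.
Let Player 1 play T with probability p. Expected payoff against Left: (-5)p + 8(1−p) = −13p + 8; against Right: (-3)p + (-10)(1−p) = 7p − 10.
Setting these equal: −13p + 8 = 7p − 10 ⇒ −20p = -18 ⇒ p = 9/10, and the value is (-13)·(9/10) + 8 = -37/10.
For Player 2: with q = P(Left), equating T's and B's payoffs gives −2q − 3 = 18q − 10 ⇒ q = 7/20.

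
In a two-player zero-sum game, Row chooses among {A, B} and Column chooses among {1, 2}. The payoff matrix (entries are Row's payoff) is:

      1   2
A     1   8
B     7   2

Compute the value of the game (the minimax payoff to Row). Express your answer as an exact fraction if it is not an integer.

Row minima: A → 1, B → 2; maximin = 2.
Column maxima: 1 → 7, 2 → 8; minimax = 7.
2 ≠ 7, so there is no saddle point; optimal play is mixed.
Let Row play A with probability p. Expected payoff against 1: 1p + 7(1−p) = −6p + 7; against 2: 8p + 2(1−p) = 6p + 2.
Setting these equal: −6p + 7 = 6p + 2 ⇒ −12p = -5 ⇒ p = 5/12, and the value is (-6)·(5/12) + 7 = 9/2.
For Column: with q = P(1), equating A's and B's payoffs gives −7q + 8 = 5q + 2 ⇒ q = 1/2.

9/2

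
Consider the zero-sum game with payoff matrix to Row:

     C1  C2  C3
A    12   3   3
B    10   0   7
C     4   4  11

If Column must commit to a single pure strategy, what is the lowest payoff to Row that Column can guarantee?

4

Column maxima: C1 → 12, C2 → 4, C3 → 11.
The smallest of these is 4.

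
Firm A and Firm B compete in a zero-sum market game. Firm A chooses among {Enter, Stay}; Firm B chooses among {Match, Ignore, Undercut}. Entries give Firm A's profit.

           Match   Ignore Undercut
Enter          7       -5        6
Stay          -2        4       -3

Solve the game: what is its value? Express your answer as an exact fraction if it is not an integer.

Row minima: Enter → -5, Stay → -3; maximin = -3.
Column maxima: Match → 7, Ignore → 4, Undercut → 6; minimax = 4.
-3 ≠ 4, so there is no saddle point; optimal play is mixed.
Match is strictly dominated by Undercut (it gives Firm A strictly more in every row), so Firm B never plays it.
On the remaining 2×2 (Enter, Stay vs Ignore, Undercut):
Let Firm A play Enter with probability p. Expected payoff against Ignore: (-5)p + 4(1−p) = −9p + 4; against Undercut: 6p + (-3)(1−p) = 9p − 3.
Setting these equal: −9p + 4 = 9p − 3 ⇒ −18p = -7 ⇒ p = 7/18, and the value is (-9)·(7/18) + 4 = 1/2.
For Firm B: with q = P(Ignore), equating Enter's and Stay's payoffs gives −11q + 6 = 7q − 3 ⇒ q = 1/2.

1/2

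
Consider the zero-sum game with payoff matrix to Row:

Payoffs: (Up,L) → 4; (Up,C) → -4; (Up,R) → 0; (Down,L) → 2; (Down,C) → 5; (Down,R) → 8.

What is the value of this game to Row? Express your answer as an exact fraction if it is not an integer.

28/11

Row minima: Up → -4, Down → 2; maximin = 2.
Column maxima: L → 4, C → 5, R → 8; minimax = 4.
2 ≠ 4, so there is no saddle point; optimal play is mixed.
R is strictly dominated by C (it gives Row strictly more in every row), so Column never plays it.
On the remaining 2×2 (Up, Down vs L, C):
Let Row play Up with probability p. Expected payoff against L: 4p + 2(1−p) = 2p + 2; against C: (-4)p + 5(1−p) = −9p + 5.
Setting these equal: 2p + 2 = −9p + 5 ⇒ 11p = 3 ⇒ p = 3/11, and the value is (2)·(3/11) + 2 = 28/11.
For Column: with q = P(L), equating Up's and Down's payoffs gives 8q − 4 = −3q + 5 ⇒ q = 9/11.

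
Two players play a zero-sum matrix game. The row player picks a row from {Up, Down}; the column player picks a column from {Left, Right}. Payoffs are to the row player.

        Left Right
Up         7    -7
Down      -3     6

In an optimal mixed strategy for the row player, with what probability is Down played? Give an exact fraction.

14/23

Row minima: Up → -7, Down → -3; maximin = -3.
Column maxima: Left → 7, Right → 6; minimax = 6.
-3 ≠ 6, so there is no saddle point; optimal play is mixed.
Let the row player play Up with probability p. Expected payoff against Left: 7p + (-3)(1−p) = 10p − 3; against Right: (-7)p + 6(1−p) = −13p + 6.
Setting these equal: 10p − 3 = −13p + 6 ⇒ 23p = 9 ⇒ p = 9/23, and the value is (10)·(9/23) − 3 = 21/23.
For the column player: with q = P(Left), equating Up's and Down's payoffs gives 14q − 7 = −9q + 6 ⇒ q = 13/23.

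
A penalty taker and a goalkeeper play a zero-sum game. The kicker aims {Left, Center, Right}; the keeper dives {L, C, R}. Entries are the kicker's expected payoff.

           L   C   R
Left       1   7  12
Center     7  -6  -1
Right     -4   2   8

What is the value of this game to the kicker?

Row minima: Left → 1, Center → -6, Right → -4; maximin = 1.
Column maxima: L → 7, C → 7, R → 12; minimax = 7.
1 ≠ 7, so there is no saddle point; optimal play is mixed.
Right is strictly dominated by Left, so the kicker never plays it.
R is strictly dominated by C (it gives the kicker strictly more in every row), so the keeper never plays it.
On the remaining 2×2 (Left, Center vs L, C):
Let the kicker play Left with probability p. Expected payoff against L: 1p + 7(1−p) = −6p + 7; against C: 7p + (-6)(1−p) = 13p − 6.
Setting these equal: −6p + 7 = 13p − 6 ⇒ −19p = -13 ⇒ p = 13/19, and the value is (-6)·(13/19) + 7 = 55/19.
For the keeper: with q = P(L), equating Left's and Center's payoffs gives −6q + 7 = 13q − 6 ⇒ q = 13/19.

55/19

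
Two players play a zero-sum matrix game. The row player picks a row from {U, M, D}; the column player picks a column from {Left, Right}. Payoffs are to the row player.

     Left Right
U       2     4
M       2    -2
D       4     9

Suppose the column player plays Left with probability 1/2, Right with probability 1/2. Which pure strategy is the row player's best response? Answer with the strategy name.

Expected payoff of U: (1/2)·2 + (1/2)·4 = 3.
Expected payoff of M: (1/2)·2 + (1/2)·(-2) = 0.
Expected payoff of D: (1/2)·4 + (1/2)·9 = 13/2.
The largest is 13/2, so the row player's best response is D.

D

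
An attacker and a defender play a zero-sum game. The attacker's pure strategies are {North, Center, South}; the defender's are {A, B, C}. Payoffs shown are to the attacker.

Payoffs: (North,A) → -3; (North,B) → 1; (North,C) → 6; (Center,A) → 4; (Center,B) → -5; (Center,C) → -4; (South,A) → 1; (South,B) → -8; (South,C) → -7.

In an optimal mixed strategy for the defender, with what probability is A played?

6/13

Row minima: North → -3, Center → -5, South → -8; maximin = -3.
Column maxima: A → 4, B → 1, C → 6; minimax = 1.
-3 ≠ 1, so there is no saddle point; optimal play is mixed.
South is strictly dominated by Center, so the attacker never plays it.
C is strictly dominated by B (it gives the attacker strictly more in every row), so the defender never plays it.
On the remaining 2×2 (North, Center vs A, B):
Let the attacker play North with probability p. Expected payoff against A: (-3)p + 4(1−p) = −7p + 4; against B: 1p + (-5)(1−p) = 6p − 5.
Setting these equal: −7p + 4 = 6p − 5 ⇒ −13p = -9 ⇒ p = 9/13, and the value is (-7)·(9/13) + 4 = -11/13.
For the defender: with q = P(A), equating North's and Center's payoffs gives −4q + 1 = 9q − 5 ⇒ q = 6/13.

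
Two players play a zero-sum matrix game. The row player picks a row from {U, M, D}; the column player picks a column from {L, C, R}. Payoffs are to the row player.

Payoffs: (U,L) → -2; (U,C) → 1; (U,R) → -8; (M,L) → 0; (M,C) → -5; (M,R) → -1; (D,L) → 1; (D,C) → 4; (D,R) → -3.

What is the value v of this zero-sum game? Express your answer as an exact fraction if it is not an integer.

Row minima: U → -8, M → -5, D → -3; maximin = -3.
Column maxima: L → 1, C → 4, R → -1; minimax = -1.
-3 ≠ -1, so there is no saddle point; optimal play is mixed.
U is strictly dominated by D, so the row player never plays it.
L is strictly dominated by R (it gives the row player strictly more in every row), so the column player never plays it.
On the remaining 2×2 (M, D vs C, R):
Let the row player play M with probability p. Expected payoff against C: (-5)p + 4(1−p) = −9p + 4; against R: (-1)p + (-3)(1−p) = 2p − 3.
Setting these equal: −9p + 4 = 2p − 3 ⇒ −11p = -7 ⇒ p = 7/11, and the value is (-9)·(7/11) + 4 = -19/11.
For the column player: with q = P(C), equating M's and D's payoffs gives −4q − 1 = 7q − 3 ⇒ q = 2/11.

-19/11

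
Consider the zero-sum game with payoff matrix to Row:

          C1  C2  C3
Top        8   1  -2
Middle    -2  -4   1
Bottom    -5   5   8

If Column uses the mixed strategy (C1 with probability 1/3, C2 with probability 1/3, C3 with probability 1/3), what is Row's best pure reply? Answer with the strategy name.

Bottom

Expected payoff of Top: (1/3)·8 + (1/3)·1 + (1/3)·(-2) = 7/3.
Expected payoff of Middle: (1/3)·(-2) + (1/3)·(-4) + (1/3)·1 = -5/3.
Expected payoff of Bottom: (1/3)·(-5) + (1/3)·5 + (1/3)·8 = 8/3.
The largest is 8/3, so Row's best response is Bottom.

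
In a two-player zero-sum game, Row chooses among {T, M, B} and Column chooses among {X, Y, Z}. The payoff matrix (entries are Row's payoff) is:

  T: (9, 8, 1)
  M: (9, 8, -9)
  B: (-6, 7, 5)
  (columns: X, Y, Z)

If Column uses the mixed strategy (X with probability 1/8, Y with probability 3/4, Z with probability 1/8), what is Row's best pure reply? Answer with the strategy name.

T

Expected payoff of T: (1/8)·9 + (3/4)·8 + (1/8)·1 = 29/4.
Expected payoff of M: (1/8)·9 + (3/4)·8 + (1/8)·(-9) = 6.
Expected payoff of B: (1/8)·(-6) + (3/4)·7 + (1/8)·5 = 41/8.
The largest is 29/4, so Row's best response is T.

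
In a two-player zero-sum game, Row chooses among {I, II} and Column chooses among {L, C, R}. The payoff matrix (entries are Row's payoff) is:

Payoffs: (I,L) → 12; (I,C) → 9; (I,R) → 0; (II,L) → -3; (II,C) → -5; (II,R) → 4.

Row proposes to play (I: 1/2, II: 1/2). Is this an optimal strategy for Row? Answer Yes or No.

Yes

Against L this mix gives (1/2)·12 + (1/2)·(-3) = 9/2.
Against C this mix gives (1/2)·9 + (1/2)·(-5) = 2.
Against R this mix gives (1/2)·0 + (1/2)·4 = 2.
All of Column's active replies (C, R) yield 2, and no column does worse for Row. The mix makes Column indifferent and guarantees 2, so it is optimal.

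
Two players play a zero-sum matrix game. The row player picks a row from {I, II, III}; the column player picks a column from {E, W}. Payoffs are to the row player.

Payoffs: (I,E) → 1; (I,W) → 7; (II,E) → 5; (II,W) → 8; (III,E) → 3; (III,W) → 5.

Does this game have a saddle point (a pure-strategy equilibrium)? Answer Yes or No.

Yes

Row minima: I → 1, II → 5, III → 3; maximin = 5.
Column maxima: E → 5, W → 8; minimax = 5.
maximin = minimax = 5, so a saddle point exists.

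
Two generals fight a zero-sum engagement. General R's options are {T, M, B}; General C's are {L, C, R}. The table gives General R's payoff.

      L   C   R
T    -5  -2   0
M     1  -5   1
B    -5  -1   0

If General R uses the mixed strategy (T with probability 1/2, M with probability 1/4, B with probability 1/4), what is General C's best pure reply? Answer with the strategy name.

If General C plays L, General R's expected payoff is (1/2)·(-5) + (1/4)·1 + (1/4)·(-5) = -7/2.
If General C plays C, General R's expected payoff is (1/2)·(-2) + (1/4)·(-5) + (1/4)·(-1) = -5/2.
If General C plays R, General R's expected payoff is (1/2)·0 + (1/4)·1 + (1/4)·0 = 1/4.
General C minimizes General R's payoff; the smallest is -7/2, so the best response is L.

L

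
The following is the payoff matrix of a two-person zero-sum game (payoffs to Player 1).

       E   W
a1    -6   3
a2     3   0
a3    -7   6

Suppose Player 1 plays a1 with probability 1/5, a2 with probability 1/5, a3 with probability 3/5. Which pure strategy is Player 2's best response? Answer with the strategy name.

E

If Player 2 plays E, Player 1's expected payoff is (1/5)·(-6) + (1/5)·3 + (3/5)·(-7) = -24/5.
If Player 2 plays W, Player 1's expected payoff is (1/5)·3 + (1/5)·0 + (3/5)·6 = 21/5.
Player 2 minimizes Player 1's payoff; the smallest is -24/5, so the best response is E.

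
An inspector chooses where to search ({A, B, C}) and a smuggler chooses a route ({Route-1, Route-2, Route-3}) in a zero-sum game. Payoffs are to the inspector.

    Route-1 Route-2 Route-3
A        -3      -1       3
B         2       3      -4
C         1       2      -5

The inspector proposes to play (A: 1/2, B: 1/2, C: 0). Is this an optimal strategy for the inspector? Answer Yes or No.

Against Route-1 this mix gives (1/2)·(-3) + (1/2)·2 = -1/2.
Against Route-2 this mix gives (1/2)·(-1) + (1/2)·3 = 1.
Against Route-3 this mix gives (1/2)·3 + (1/2)·(-4) = -1/2.
All of the smuggler's active replies (Route-1, Route-3) yield -1/2, and no column does worse for the inspector. The mix makes the smuggler indifferent and guarantees -1/2, so it is optimal.

Yes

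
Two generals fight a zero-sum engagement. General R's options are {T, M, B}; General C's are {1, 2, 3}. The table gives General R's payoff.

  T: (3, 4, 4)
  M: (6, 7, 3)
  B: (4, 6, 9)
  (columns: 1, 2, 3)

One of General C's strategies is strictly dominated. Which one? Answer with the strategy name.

1 holds General R's payoff strictly below 2 in every row: 3 < 4, 6 < 7, 4 < 6.
So 2 is strictly dominated for General C.

2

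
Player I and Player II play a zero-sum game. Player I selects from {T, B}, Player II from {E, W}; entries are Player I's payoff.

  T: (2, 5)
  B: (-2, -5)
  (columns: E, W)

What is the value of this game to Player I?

Row minima: T → 2, B → -5; maximin = 2.
Column maxima: E → 2, W → 5; minimax = 2.
Since maximin = minimax = 2, there is a saddle point and the value is 2.

2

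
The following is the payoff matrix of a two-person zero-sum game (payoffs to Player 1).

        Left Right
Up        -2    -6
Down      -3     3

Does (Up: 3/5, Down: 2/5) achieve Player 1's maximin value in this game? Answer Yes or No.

Against Left this mix gives (3/5)·(-2) + (2/5)·(-3) = -12/5.
Against Right this mix gives (3/5)·(-6) + (2/5)·3 = -12/5.
All of Player 2's active replies (Left, Right) yield -12/5, and no column does worse for Player 1. The mix makes Player 2 indifferent and guarantees -12/5, so it is optimal.

Yes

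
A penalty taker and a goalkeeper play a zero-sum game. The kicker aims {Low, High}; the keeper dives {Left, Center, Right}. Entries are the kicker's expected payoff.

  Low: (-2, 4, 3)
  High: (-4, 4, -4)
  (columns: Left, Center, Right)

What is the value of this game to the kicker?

Row minima: Low → -2, High → -4; maximin = -2.
Column maxima: Left → -2, Center → 4, Right → 3; minimax = -2.
Since maximin = minimax = -2, there is a saddle point and the value is -2.

-2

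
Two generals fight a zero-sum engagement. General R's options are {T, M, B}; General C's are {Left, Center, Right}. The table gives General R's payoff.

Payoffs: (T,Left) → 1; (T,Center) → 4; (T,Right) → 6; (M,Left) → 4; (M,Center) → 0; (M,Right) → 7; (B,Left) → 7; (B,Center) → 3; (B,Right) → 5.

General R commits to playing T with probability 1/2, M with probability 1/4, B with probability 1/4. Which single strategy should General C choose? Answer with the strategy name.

If General C plays Left, General R's expected payoff is (1/2)·1 + (1/4)·4 + (1/4)·7 = 13/4.
If General C plays Center, General R's expected payoff is (1/2)·4 + (1/4)·0 + (1/4)·3 = 11/4.
If General C plays Right, General R's expected payoff is (1/2)·6 + (1/4)·7 + (1/4)·5 = 6.
General C minimizes General R's payoff; the smallest is 11/4, so the best response is Center.

Center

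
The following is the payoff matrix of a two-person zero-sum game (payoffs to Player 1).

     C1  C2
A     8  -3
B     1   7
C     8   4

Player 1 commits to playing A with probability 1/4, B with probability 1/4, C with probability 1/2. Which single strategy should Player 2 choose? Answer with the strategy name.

If Player 2 plays C1, Player 1's expected payoff is (1/4)·8 + (1/4)·1 + (1/2)·8 = 25/4.
If Player 2 plays C2, Player 1's expected payoff is (1/4)·(-3) + (1/4)·7 + (1/2)·4 = 3.
Player 2 minimizes Player 1's payoff; the smallest is 3, so the best response is C2.

C2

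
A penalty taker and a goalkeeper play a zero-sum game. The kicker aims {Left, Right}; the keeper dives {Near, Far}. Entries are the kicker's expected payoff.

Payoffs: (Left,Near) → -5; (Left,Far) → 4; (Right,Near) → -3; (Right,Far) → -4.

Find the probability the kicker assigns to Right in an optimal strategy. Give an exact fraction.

9/10

Row minima: Left → -5, Right → -4; maximin = -4.
Column maxima: Near → -3, Far → 4; minimax = -3.
-4 ≠ -3, so there is no saddle point; optimal play is mixed.
Let the kicker play Left with probability p. Expected payoff against Near: (-5)p + (-3)(1−p) = −2p − 3; against Far: 4p + (-4)(1−p) = 8p − 4.
Setting these equal: −2p − 3 = 8p − 4 ⇒ −10p = -1 ⇒ p = 1/10, and the value is (-2)·(1/10) − 3 = -16/5.
For the keeper: with q = P(Near), equating Left's and Right's payoffs gives −9q + 4 = q − 4 ⇒ q = 4/5.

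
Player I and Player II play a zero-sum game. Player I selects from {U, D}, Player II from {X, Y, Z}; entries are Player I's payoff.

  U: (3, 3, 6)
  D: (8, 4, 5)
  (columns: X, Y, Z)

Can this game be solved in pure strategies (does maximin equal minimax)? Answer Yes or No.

Yes

Row minima: U → 3, D → 4; maximin = 4.
Column maxima: X → 8, Y → 4, Z → 6; minimax = 4.
maximin = minimax = 4, so a saddle point exists.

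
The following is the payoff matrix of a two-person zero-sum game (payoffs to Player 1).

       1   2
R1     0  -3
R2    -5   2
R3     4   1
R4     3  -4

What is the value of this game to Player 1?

13/10

Row minima: R1 → -3, R2 → -5, R3 → 1, R4 → -4; maximin = 1.
Column maxima: 1 → 4, 2 → 2; minimax = 2.
1 ≠ 2, so there is no saddle point; optimal play is mixed.
R1 is strictly dominated by R3, so Player 1 never plays it.
R4 is strictly dominated by R3, so Player 1 never plays it.
On the remaining 2×2 (R2, R3 vs 1, 2):
Let Player 1 play R2 with probability p. Expected payoff against 1: (-5)p + 4(1−p) = −9p + 4; against 2: 2p + 1(1−p) = p + 1.
Setting these equal: −9p + 4 = p + 1 ⇒ −10p = -3 ⇒ p = 3/10, and the value is (-9)·(3/10) + 4 = 13/10.
For Player 2: with q = P(1), equating R2's and R3's payoffs gives −7q + 2 = 3q + 1 ⇒ q = 1/10.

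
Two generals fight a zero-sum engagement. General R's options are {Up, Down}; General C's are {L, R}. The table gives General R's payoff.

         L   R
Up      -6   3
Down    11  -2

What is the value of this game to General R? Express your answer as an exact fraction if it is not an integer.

21/22

Row minima: Up → -6, Down → -2; maximin = -2.
Column maxima: L → 11, R → 3; minimax = 3.
-2 ≠ 3, so there is no saddle point; optimal play is mixed.
Let General R play Up with probability p. Expected payoff against L: (-6)p + 11(1−p) = −17p + 11; against R: 3p + (-2)(1−p) = 5p − 2.
Setting these equal: −17p + 11 = 5p − 2 ⇒ −22p = -13 ⇒ p = 13/22, and the value is (-17)·(13/22) + 11 = 21/22.
For General C: with q = P(L), equating Up's and Down's payoffs gives −9q + 3 = 13q − 2 ⇒ q = 5/22.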